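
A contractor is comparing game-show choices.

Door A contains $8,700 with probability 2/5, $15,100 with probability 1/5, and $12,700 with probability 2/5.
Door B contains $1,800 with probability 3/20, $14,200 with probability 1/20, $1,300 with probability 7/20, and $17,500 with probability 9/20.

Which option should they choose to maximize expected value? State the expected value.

Door A = 2/5 × 8700 + 1/5 × 15100 + 2/5 × 12700 = 3480 + 3020 + 5080 = 11580
Door B = 3/20 × 1800 + 1/20 × 14200 + 7/20 × 1300 + 9/20 × 17500 = 270 + 710 + 455 + 7875 = 9310

Door A ($11,580)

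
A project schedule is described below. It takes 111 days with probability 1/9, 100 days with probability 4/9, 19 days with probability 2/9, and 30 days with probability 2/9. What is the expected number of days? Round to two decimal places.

67.67 days

EV = 1/9 × 111 + 4/9 × 100 + 2/9 × 19 + 2/9 × 30 = 12.3333 + 44.4444 + 4.2222 + 6.6667 = 67.6667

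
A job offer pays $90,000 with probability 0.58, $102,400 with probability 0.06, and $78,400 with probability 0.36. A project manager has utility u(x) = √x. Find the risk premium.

$132

E[u] = 0.58·√90000 + 0.06·√102400 + 0.36·√78400 = 0.58·300 + 0.06·320 + 0.36·280 = 294
CE = (294)² = 86436
Risk premium = EV − CE = 86568 − 86436 = 132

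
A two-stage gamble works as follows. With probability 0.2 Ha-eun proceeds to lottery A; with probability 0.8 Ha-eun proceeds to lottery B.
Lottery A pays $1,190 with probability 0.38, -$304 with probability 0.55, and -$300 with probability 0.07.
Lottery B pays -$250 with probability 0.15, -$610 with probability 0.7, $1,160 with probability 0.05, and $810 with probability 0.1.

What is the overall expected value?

EV(A) = 0.38 × 1190 + 0.55 × (-304) + 0.07 × (-300) = 452.2 − 167.2 − 21 = 264
EV(B) = 0.15 × (-250) + 0.7 × (-610) + 0.05 × 1160 + 0.1 × 810 = -37.5 − 427 + 58 + 81 = -325.5
Overall = 0.2 × 264 + 0.8 × (-325.5) = 52.8 − 260.4 = -207.6

-$207.60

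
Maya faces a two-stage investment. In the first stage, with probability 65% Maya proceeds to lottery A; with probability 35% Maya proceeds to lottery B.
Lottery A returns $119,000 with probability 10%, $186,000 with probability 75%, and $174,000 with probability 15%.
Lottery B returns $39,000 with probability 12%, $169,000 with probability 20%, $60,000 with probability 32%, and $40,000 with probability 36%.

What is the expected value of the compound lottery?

EV(A) = 0.1 × 119000 + 0.75 × 186000 + 0.15 × 174000 = 11900 + 139500 + 26100 = 177500
EV(B) = 0.12 × 39000 + 0.2 × 169000 + 0.32 × 60000 + 0.36 × 40000 = 4680 + 33800 + 19200 + 14400 = 72080
Overall = 0.65 × 177500 + 0.35 × 72080 = 115375 + 25228 = 140603

$140,603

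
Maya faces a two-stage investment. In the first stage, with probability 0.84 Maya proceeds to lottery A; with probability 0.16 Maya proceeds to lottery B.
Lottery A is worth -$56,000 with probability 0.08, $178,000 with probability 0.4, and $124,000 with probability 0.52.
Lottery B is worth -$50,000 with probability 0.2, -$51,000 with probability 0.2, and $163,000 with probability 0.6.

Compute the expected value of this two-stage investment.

$122,624

EV(A) = 0.08 × (-56000) + 0.4 × 178000 + 0.52 × 124000 = -4480 + 71200 + 64480 = 131200
EV(B) = 0.2 × (-50000) + 0.2 × (-51000) + 0.6 × 163000 = -10000 − 10200 + 97800 = 77600
Overall = 0.84 × 131200 + 0.16 × 77600 = 110208 + 12416 = 122624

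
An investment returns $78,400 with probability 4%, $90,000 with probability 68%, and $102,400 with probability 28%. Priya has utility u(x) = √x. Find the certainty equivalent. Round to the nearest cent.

$92,903.04

E[u] = 0.04·√78400 + 0.68·√90000 + 0.28·√102400 = 0.04·280 + 0.68·300 + 0.28·320 = 304.8
CE = (304.8)² = 92903.04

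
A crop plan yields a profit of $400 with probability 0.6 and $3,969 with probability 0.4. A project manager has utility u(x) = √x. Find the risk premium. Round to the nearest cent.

$443.76

E[u] = 0.6·√400 + 0.4·√3969 = 0.6·20 + 0.4·63 = 37.2
CE = (37.2)² = 1383.84
Risk premium = EV − CE = 1827.6 − 1383.84 = 443.76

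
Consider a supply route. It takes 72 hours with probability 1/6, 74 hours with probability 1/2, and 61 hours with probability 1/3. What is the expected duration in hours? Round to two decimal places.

69.33 hours

EV = 1/6 × 72 + 1/2 × 74 + 1/3 × 61 = 12 + 37 + 20.3333 = 69.3333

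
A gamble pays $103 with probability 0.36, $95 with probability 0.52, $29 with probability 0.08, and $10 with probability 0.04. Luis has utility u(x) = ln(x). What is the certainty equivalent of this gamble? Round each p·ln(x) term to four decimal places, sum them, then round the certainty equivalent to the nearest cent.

E[u] = 0.36·ln(103) + 0.52·ln(95) + 0.08·ln(29) + 0.04·ln(10) = 1.6685 + 2.3680 + 0.2694 + 0.0921 = 4.3980
CE = e^4.3980 ≈ 81.29

$81.29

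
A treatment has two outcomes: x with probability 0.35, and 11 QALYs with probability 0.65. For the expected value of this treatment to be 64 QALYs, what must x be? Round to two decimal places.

x = 162.43 QALYs

0.35·x + 0.65·11 = 64
0.35·x = 64 − 7.15 = 56.85
x = 56.85 / 0.35 = 162.4286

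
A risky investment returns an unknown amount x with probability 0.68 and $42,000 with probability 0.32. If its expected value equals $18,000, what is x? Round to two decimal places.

0.68·x + 0.32·42000 = 18000
0.68·x = 18000 − 13440 = 4560
x = 4560 / 0.68 = 6705.8824

x = $6,705.88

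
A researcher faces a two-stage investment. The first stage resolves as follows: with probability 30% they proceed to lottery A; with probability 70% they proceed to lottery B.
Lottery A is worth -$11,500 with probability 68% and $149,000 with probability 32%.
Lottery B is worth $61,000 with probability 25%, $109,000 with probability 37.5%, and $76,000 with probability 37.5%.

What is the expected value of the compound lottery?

EV(A) = 0.68 × (-11500) + 0.32 × 149000 = -7820 + 47680 = 39860
EV(B) = 0.25 × 61000 + 0.375 × 109000 + 0.375 × 76000 = 15250 + 40875 + 28500 = 84625
Overall = 0.3 × 39860 + 0.7 × 84625 = 11958 + 59237.5 = 71195.5

$71,195.50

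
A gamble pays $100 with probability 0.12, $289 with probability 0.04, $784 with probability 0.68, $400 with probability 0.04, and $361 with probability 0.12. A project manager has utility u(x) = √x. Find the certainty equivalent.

$576

E[u] = 0.12·√100 + 0.04·√289 + 0.68·√784 + 0.04·√400 + 0.12·√361 = 0.12·10 + 0.04·17 + 0.68·28 + 0.04·20 + 0.12·19 = 24
CE = (24)² = 576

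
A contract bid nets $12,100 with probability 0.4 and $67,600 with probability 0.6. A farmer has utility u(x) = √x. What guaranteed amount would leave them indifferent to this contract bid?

$40,000

E[u] = 0.4·√12100 + 0.6·√67600 = 0.4·110 + 0.6·260 = 200
CE = (200)² = 40000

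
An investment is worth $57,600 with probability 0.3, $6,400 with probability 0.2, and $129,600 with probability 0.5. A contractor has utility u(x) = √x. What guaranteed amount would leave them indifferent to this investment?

E[u] = 0.3·√57600 + 0.2·√6400 + 0.5·√129600 = 0.3·240 + 0.2·80 + 0.5·360 = 268
CE = (268)² = 71824

$71,824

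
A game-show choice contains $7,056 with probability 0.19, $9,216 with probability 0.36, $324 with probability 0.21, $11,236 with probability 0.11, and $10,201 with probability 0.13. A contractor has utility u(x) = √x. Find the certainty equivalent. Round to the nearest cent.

E[u] = 0.19·√7056 + 0.36·√9216 + 0.21·√324 + 0.11·√11236 + 0.13·√10201 = 0.19·84 + 0.36·96 + 0.21·18 + 0.11·106 + 0.13·101 = 79.09
CE = (79.09)² = 6255.2281

$6,255.23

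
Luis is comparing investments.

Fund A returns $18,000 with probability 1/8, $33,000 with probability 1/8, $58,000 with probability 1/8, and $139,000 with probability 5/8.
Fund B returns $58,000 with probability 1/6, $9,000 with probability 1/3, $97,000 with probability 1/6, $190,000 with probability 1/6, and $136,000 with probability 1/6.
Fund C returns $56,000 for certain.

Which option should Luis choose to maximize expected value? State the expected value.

Fund A ($100,500)

Fund A = 1/8 × 18000 + 1/8 × 33000 + 1/8 × 58000 + 5/8 × 139000 = 2250 + 4125 + 7250 + 86875 = 100500
Fund B = 1/6 × 58000 + 1/3 × 9000 + 1/6 × 97000 + 1/6 × 190000 + 1/6 × 136000 = 9666.6667 + 3000 + 16166.6667 + 31666.6667 + 22666.6667 = 83166.6667
Fund C: 56000 (certain)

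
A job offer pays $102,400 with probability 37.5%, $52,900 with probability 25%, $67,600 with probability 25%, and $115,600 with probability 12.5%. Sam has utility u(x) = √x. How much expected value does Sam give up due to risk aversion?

$1,750

E[u] = 0.375·√102400 + 0.25·√52900 + 0.25·√67600 + 0.125·√115600 = 0.375·320 + 0.25·230 + 0.25·260 + 0.125·340 = 285
CE = (285)² = 81225
Risk premium = EV − CE = 82975 − 81225 = 1750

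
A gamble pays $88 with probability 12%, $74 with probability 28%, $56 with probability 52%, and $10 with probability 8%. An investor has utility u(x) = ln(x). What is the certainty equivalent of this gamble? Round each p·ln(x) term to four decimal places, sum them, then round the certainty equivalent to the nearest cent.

$55.69

E[u] = 0.12·ln(88) + 0.28·ln(74) + 0.52·ln(56) + 0.08·ln(10) = 0.5373 + 1.2051 + 2.0932 + 0.1842 = 4.0198
CE = e^4.0198 ≈ 55.69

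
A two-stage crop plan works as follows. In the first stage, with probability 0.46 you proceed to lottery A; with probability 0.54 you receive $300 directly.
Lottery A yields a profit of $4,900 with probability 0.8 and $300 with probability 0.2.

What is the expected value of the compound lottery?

EV(A) = 0.8 × 4900 + 0.2 × 300 = 3920 + 60 = 3980
Branch B: 300 (certain)
Overall = 0.46 × 3980 + 0.54 × 300 = 1830.8 + 162 = 1992.8

$1,992.80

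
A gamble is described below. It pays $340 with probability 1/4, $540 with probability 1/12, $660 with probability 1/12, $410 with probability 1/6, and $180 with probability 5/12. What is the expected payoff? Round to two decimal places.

$328.33

EV = 1/4 × 340 + 1/12 × 540 + 1/12 × 660 + 1/6 × 410 + 5/12 × 180 = 85 + 45 + 55 + 68.3333 + 75 = 328.3333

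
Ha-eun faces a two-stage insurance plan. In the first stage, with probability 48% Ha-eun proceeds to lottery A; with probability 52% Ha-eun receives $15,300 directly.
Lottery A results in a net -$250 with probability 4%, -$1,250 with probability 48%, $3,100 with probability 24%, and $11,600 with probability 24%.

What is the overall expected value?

$9,356.64

EV(A) = 0.04 × (-250) + 0.48 × (-1250) + 0.24 × 3100 + 0.24 × 11600 = -10 − 600 + 744 + 2784 = 2918
Branch B: 15300 (certain)
Overall = 0.48 × 2918 + 0.52 × 15300 = 1400.64 + 7956 = 9356.64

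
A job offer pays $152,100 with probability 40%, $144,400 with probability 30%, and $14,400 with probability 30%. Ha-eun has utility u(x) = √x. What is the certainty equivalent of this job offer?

E[u] = 0.4·√152100 + 0.3·√144400 + 0.3·√14400 = 0.4·390 + 0.3·380 + 0.3·120 = 306
CE = (306)² = 93636

$93,636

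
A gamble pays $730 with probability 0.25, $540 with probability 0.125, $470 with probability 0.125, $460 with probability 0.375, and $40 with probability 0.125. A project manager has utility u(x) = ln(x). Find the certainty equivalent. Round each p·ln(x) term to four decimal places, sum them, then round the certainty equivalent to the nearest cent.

E[u] = 0.25·ln(730) + 0.125·ln(540) + 0.125·ln(470) + 0.375·ln(460) + 0.125·ln(40) = 1.6483 + 0.7864 + 0.7691 + 2.2992 + 0.4611 = 5.9641
CE = e^5.9641 ≈ 389.20

$389.20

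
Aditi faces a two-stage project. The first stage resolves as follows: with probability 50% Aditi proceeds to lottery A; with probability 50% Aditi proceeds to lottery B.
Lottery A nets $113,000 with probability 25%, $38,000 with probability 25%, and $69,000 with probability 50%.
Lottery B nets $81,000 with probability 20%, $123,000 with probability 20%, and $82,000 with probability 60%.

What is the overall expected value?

$81,125

EV(A) = 0.25 × 113000 + 0.25 × 38000 + 0.5 × 69000 = 28250 + 9500 + 34500 = 72250
EV(B) = 0.2 × 81000 + 0.2 × 123000 + 0.6 × 82000 = 16200 + 24600 + 49200 = 90000
Overall = 0.5 × 72250 + 0.5 × 90000 = 36125 + 45000 = 81125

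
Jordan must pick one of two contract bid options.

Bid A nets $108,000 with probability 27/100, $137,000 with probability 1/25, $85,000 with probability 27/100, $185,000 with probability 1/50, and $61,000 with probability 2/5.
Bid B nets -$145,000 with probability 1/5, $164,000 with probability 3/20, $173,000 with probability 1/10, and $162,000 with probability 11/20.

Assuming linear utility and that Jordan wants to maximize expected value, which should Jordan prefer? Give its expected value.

Bid A = 27/100 × 108000 + 1/25 × 137000 + 27/100 × 85000 + 1/50 × 185000 + 2/5 × 61000 = 29160 + 5480 + 22950 + 3700 + 24400 = 85690
Bid B = 1/5 × (-145000) + 3/20 × 164000 + 1/10 × 173000 + 11/20 × 162000 = -29000 + 24600 + 17300 + 89100 = 102000

Bid B ($102,000)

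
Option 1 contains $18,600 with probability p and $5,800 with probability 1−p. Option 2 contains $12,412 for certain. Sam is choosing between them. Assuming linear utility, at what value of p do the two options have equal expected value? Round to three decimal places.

p·18600 + (1−p)·5800 = 12412
12800p + 5800 = 12412
p = (12412 − 5800) / 12800

p = 0.517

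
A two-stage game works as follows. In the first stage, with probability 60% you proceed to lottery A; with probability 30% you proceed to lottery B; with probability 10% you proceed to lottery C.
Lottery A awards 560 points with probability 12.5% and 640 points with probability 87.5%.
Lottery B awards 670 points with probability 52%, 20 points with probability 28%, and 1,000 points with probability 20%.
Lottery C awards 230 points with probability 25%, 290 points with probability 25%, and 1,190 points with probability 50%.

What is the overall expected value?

616.7 points

EV(A) = 0.125 × 560 + 0.875 × 640 = 70 + 560 = 630
EV(B) = 0.52 × 670 + 0.28 × 20 + 0.2 × 1000 = 348.4 + 5.6 + 200 = 554
EV(C) = 0.25 × 230 + 0.25 × 290 + 0.5 × 1190 = 57.5 + 72.5 + 595 = 725
Overall = 0.6 × 630 + 0.3 × 554 + 0.1 × 725 = 378 + 166.2 + 72.5 = 616.7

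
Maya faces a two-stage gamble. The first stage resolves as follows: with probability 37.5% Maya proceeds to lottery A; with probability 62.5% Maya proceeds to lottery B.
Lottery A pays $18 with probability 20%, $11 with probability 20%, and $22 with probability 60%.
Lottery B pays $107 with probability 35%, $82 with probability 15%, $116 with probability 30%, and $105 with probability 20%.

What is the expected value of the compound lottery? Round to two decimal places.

EV(A) = 0.2 × 18 + 0.2 × 11 + 0.6 × 22 = 3.6 + 2.2 + 13.2 = 19
EV(B) = 0.35 × 107 + 0.15 × 82 + 0.3 × 116 + 0.2 × 105 = 37.45 + 12.3 + 34.8 + 21 = 105.55
Overall = 0.375 × 19 + 0.625 × 105.55 = 7.125 + 65.96875 = 73.09375

$73.09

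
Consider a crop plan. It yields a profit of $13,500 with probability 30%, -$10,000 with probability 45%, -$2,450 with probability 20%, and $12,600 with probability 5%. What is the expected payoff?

-$310

EV = 0.3 × 13500 + 0.45 × (-10000) + 0.2 × (-2450) + 0.05 × 12600 = 4050 − 4500 − 490 + 630 = -310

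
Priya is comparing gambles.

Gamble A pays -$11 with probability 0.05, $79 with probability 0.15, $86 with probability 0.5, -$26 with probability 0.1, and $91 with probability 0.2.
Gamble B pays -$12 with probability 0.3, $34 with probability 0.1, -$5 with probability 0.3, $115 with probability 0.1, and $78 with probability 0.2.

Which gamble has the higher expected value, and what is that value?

Gamble A = 0.05 × (-11) + 0.15 × 79 + 0.5 × 86 + 0.1 × (-26) + 0.2 × 91 = -0.55 + 11.85 + 43 − 2.6 + 18.2 = 69.9
Gamble B = 0.3 × (-12) + 0.1 × 34 + 0.3 × (-5) + 0.1 × 115 + 0.2 × 78 = -3.6 + 3.4 − 1.5 + 11.5 + 15.6 = 25.4

Gamble A ($69.90)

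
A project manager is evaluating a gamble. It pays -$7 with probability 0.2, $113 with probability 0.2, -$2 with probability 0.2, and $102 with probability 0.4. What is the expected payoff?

$61.60

EV = 0.2 × (-7) + 0.2 × 113 + 0.2 × (-2) + 0.4 × 102 = -1.4 + 22.6 − 0.4 + 40.8 = 61.6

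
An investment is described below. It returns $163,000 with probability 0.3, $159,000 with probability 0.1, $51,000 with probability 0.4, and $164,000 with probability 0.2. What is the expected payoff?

$118,000

EV = 0.3 × 163000 + 0.1 × 159000 + 0.4 × 51000 + 0.2 × 164000 = 48900 + 15900 + 20400 + 32800 = 118000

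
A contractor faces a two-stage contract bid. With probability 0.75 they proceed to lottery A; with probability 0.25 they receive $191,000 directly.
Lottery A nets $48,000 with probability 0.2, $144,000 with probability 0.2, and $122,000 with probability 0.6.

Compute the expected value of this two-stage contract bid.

EV(A) = 0.2 × 48000 + 0.2 × 144000 + 0.6 × 122000 = 9600 + 28800 + 73200 = 111600
Branch B: 191000 (certain)
Overall = 0.75 × 111600 + 0.25 × 191000 = 83700 + 47750 = 131450

$131,450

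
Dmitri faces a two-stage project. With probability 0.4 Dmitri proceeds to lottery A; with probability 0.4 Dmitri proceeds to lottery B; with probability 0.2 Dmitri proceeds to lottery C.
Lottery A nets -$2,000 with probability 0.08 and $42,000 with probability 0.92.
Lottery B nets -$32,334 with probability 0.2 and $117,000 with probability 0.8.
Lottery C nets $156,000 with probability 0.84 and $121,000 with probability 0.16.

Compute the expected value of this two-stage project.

$80,325.28

EV(A) = 0.08 × (-2000) + 0.92 × 42000 = -160 + 38640 = 38480
EV(B) = 0.2 × (-32334) + 0.8 × 117000 = -6466.8 + 93600 = 87133.2
EV(C) = 0.84 × 156000 + 0.16 × 121000 = 131040 + 19360 = 150400
Overall = 0.4 × 38480 + 0.4 × 87133.2 + 0.2 × 150400 = 15392 + 34853.28 + 30080 = 80325.28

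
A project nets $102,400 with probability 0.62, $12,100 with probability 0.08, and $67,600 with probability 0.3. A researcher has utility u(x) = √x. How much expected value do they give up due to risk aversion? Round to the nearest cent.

$3,396.96

E[u] = 0.62·√102400 + 0.08·√12100 + 0.3·√67600 = 0.62·320 + 0.08·110 + 0.3·260 = 285.2
CE = (285.2)² = 81339.04
Risk premium = EV − CE = 84736 − 81339.04 = 3396.96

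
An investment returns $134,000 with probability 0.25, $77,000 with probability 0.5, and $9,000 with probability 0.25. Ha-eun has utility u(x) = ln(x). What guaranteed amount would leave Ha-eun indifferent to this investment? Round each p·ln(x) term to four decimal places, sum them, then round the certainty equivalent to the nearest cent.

$51,709.67

E[u] = 0.25·ln(134000) + 0.5·ln(77000) + 0.25·ln(9000) = 2.9514 + 5.6258 + 2.2762 = 10.8534
CE = e^10.8534 ≈ 51709.67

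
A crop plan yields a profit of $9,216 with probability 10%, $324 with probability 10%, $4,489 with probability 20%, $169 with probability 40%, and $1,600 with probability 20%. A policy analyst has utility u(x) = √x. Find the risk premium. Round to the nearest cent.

$795.40

E[u] = 0.1·√9216 + 0.1·√324 + 0.2·√4489 + 0.4·√169 + 0.2·√1600 = 0.1·96 + 0.1·18 + 0.2·67 + 0.4·13 + 0.2·40 = 38
CE = (38)² = 1444
Risk premium = EV − CE = 2239.4 − 1444 = 795.4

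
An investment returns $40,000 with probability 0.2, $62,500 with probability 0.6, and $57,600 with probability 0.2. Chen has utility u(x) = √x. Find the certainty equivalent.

$56,644

E[u] = 0.2·√40000 + 0.6·√62500 + 0.2·√57600 = 0.2·200 + 0.6·250 + 0.2·240 = 238
CE = (238)² = 56644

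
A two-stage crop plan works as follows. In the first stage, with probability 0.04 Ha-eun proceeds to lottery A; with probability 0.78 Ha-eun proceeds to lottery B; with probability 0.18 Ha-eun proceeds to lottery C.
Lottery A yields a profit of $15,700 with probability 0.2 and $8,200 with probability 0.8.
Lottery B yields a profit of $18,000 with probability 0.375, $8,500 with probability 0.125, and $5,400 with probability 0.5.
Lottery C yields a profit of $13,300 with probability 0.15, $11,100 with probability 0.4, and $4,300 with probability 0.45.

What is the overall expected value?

$10,094.35

EV(A) = 0.2 × 15700 + 0.8 × 8200 = 3140 + 6560 = 9700
EV(B) = 0.375 × 18000 + 0.125 × 8500 + 0.5 × 5400 = 6750 + 1062.5 + 2700 = 10512.5
EV(C) = 0.15 × 13300 + 0.4 × 11100 + 0.45 × 4300 = 1995 + 4440 + 1935 = 8370
Overall = 0.04 × 9700 + 0.78 × 10512.5 + 0.18 × 8370 = 388 + 8199.75 + 1506.6 = 10094.35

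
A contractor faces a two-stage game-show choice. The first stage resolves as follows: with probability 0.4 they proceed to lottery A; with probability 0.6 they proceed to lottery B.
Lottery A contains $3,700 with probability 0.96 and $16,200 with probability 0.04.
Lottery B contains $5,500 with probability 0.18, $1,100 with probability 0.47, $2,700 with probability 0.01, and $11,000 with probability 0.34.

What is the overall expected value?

EV(A) = 0.96 × 3700 + 0.04 × 16200 = 3552 + 648 = 4200
EV(B) = 0.18 × 5500 + 0.47 × 1100 + 0.01 × 2700 + 0.34 × 11000 = 990 + 517 + 27 + 3740 = 5274
Overall = 0.4 × 4200 + 0.6 × 5274 = 1680 + 3164.4 = 4844.4

$4,844.40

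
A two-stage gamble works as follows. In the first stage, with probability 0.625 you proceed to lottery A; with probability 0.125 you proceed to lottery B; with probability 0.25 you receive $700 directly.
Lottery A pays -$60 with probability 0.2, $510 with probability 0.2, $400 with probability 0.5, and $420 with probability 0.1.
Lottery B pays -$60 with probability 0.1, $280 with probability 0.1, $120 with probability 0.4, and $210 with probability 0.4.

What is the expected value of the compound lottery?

$401.75

EV(A) = 0.2 × (-60) + 0.2 × 510 + 0.5 × 400 + 0.1 × 420 = -12 + 102 + 200 + 42 = 332
EV(B) = 0.1 × (-60) + 0.1 × 280 + 0.4 × 120 + 0.4 × 210 = -6 + 28 + 48 + 84 = 154
Branch C: 700 (certain)
Overall = 0.625 × 332 + 0.125 × 154 + 0.25 × 700 = 207.5 + 19.25 + 175 = 401.75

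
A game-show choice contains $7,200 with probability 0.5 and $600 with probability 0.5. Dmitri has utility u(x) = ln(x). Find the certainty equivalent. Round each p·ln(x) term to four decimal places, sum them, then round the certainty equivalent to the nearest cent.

E[u] = 0.5·ln(7200) + 0.5·ln(600) = 4.4409 + 3.1985 = 7.6394
CE = e^7.6394 ≈ 2078.50

$2,078.50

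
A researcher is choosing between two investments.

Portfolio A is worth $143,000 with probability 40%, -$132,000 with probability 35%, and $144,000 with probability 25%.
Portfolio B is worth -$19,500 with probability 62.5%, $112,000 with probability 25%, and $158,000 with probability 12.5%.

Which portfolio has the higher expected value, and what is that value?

Portfolio A = 0.4 × 143000 + 0.35 × (-132000) + 0.25 × 144000 = 57200 − 46200 + 36000 = 47000
Portfolio B = 0.625 × (-19500) + 0.25 × 112000 + 0.125 × 158000 = -12187.5 + 28000 + 19750 = 35562.5

Portfolio A ($47,000)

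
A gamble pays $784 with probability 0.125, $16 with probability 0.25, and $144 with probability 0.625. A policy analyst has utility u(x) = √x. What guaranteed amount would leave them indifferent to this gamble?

$144

E[u] = 0.125·√784 + 0.25·√16 + 0.625·√144 = 0.125·28 + 0.25·4 + 0.625·12 = 12
CE = (12)² = 144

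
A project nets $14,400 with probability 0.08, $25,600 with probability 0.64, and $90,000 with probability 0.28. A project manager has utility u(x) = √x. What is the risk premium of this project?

$4,320

E[u] = 0.08·√14400 + 0.64·√25600 + 0.28·√90000 = 0.08·120 + 0.64·160 + 0.28·300 = 196
CE = (196)² = 38416
Risk premium = EV − CE = 42736 − 38416 = 4320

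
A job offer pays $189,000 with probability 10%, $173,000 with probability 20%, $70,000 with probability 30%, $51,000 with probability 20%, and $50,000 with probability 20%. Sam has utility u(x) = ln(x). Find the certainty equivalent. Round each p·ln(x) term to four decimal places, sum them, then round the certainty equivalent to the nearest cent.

E[u] = 0.1·ln(189000) + 0.2·ln(173000) + 0.3·ln(70000) + 0.2·ln(51000) + 0.2·ln(50000) = 1.2150 + 2.4122 + 3.3469 + 2.1679 + 2.1640 = 11.3060
CE = e^11.3060 ≈ 81308.03

$81,308.03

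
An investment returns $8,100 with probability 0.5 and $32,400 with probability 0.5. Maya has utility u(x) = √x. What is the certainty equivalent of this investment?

E[u] = 0.5·√8100 + 0.5·√32400 = 0.5·90 + 0.5·180 = 135
CE = (135)² = 18225

$18,225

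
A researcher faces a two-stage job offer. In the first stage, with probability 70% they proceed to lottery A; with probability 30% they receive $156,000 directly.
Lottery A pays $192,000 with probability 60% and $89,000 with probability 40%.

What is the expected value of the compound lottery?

$152,360

EV(A) = 0.6 × 192000 + 0.4 × 89000 = 115200 + 35600 = 150800
Branch B: 156000 (certain)
Overall = 0.7 × 150800 + 0.3 × 156000 = 105560 + 46800 = 152360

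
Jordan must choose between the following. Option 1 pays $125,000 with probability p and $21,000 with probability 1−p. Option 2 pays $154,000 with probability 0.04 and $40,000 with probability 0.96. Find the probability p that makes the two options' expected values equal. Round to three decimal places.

p = 0.227

EV(Option 2) = 0.04 × 154000 + 0.96 × 40000 = 6160 + 38400 = 44560
p·125000 + (1−p)·21000 = 44560
104000p + 21000 = 44560
p = (44560 − 21000) / 104000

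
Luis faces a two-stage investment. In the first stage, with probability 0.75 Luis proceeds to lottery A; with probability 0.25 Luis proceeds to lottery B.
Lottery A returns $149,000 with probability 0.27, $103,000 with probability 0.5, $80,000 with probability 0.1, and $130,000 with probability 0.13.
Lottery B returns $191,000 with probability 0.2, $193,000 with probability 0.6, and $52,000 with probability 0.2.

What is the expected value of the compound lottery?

$128,572.50

EV(A) = 0.27 × 149000 + 0.5 × 103000 + 0.1 × 80000 + 0.13 × 130000 = 40230 + 51500 + 8000 + 16900 = 116630
EV(B) = 0.2 × 191000 + 0.6 × 193000 + 0.2 × 52000 = 38200 + 115800 + 10400 = 164400
Overall = 0.75 × 116630 + 0.25 × 164400 = 87472.5 + 41100 = 128572.5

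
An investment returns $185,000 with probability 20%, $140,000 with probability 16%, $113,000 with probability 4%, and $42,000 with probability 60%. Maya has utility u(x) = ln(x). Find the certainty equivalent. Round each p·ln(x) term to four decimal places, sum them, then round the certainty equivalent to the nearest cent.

$71,267.81

E[u] = 0.2·ln(185000) + 0.16·ln(140000) + 0.04·ln(113000) + 0.6·ln(42000) = 2.4256 + 1.8959 + 0.4654 + 6.3873 = 11.1742
CE = e^11.1742 ≈ 71267.81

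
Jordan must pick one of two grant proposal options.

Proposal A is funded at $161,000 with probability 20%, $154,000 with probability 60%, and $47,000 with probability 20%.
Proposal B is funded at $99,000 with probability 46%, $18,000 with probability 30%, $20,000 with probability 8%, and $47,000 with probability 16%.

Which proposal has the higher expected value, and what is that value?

Proposal A = 0.2 × 161000 + 0.6 × 154000 + 0.2 × 47000 = 32200 + 92400 + 9400 = 134000
Proposal B = 0.46 × 99000 + 0.3 × 18000 + 0.08 × 20000 + 0.16 × 47000 = 45540 + 5400 + 1600 + 7520 = 60060

Proposal A ($134,000)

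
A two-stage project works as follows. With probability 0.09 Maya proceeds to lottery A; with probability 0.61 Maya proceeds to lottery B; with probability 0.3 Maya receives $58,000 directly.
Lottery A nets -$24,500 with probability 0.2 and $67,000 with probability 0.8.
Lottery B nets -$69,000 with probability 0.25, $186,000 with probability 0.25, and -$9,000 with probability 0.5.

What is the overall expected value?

$36,880.50

EV(A) = 0.2 × (-24500) + 0.8 × 67000 = -4900 + 53600 = 48700
EV(B) = 0.25 × (-69000) + 0.25 × 186000 + 0.5 × (-9000) = -17250 + 46500 − 4500 = 24750
Branch C: 58000 (certain)
Overall = 0.09 × 48700 + 0.61 × 24750 + 0.3 × 58000 = 4383 + 15097.5 + 17400 = 36880.5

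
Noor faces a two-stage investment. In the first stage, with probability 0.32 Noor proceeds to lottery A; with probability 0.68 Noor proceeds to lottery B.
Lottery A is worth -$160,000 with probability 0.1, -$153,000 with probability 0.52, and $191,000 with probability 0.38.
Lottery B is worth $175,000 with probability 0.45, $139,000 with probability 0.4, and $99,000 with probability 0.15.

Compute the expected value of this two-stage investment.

$94,102.40

EV(A) = 0.1 × (-160000) + 0.52 × (-153000) + 0.38 × 191000 = -16000 − 79560 + 72580 = -22980
EV(B) = 0.45 × 175000 + 0.4 × 139000 + 0.15 × 99000 = 78750 + 55600 + 14850 = 149200
Overall = 0.32 × (-22980) + 0.68 × 149200 = -7353.6 + 101456 = 94102.4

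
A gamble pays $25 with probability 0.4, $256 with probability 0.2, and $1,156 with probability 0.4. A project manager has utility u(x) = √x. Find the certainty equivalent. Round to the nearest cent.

E[u] = 0.4·√25 + 0.2·√256 + 0.4·√1156 = 0.4·5 + 0.2·16 + 0.4·34 = 18.8
CE = (18.8)² = 353.44

$353.44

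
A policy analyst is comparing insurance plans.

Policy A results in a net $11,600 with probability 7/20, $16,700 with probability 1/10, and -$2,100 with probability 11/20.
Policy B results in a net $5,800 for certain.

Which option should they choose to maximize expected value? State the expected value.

Policy B ($5,800)

Policy A = 7/20 × 11600 + 1/10 × 16700 + 11/20 × (-2100) = 4060 + 1670 − 1155 = 4575
Policy B: 5800 (certain)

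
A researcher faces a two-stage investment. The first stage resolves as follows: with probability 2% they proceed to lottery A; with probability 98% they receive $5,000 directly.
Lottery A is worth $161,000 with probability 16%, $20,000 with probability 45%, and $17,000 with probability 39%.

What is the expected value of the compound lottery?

EV(A) = 0.16 × 161000 + 0.45 × 20000 + 0.39 × 17000 = 25760 + 9000 + 6630 = 41390
Branch B: 5000 (certain)
Overall = 0.02 × 41390 + 0.98 × 5000 = 827.8 + 4900 = 5727.8

$5,727.80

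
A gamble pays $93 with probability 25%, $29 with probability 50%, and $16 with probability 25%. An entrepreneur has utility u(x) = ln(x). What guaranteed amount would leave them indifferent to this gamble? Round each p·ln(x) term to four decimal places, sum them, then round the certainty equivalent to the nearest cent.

E[u] = 0.25·ln(93) + 0.5·ln(29) + 0.25·ln(16) = 1.1331 + 1.6836 + 0.6931 = 3.5098
CE = e^3.5098 ≈ 33.44

$33.44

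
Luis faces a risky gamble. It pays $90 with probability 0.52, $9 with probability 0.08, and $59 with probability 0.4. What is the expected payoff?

EV = 0.52 × 90 + 0.08 × 9 + 0.4 × 59 = 46.8 + 0.72 + 23.6 = 71.12

$71.12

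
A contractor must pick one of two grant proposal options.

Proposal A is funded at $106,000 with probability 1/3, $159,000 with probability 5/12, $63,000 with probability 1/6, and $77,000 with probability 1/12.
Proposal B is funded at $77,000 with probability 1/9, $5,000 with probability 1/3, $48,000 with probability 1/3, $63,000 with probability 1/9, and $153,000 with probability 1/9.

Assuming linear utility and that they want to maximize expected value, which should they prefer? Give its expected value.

Proposal A = 1/3 × 106000 + 5/12 × 159000 + 1/6 × 63000 + 1/12 × 77000 = 35333.3333 + 66250 + 10500 + 6416.6667 = 118500
Proposal B = 1/9 × 77000 + 1/3 × 5000 + 1/3 × 48000 + 1/9 × 63000 + 1/9 × 153000 = 8555.5556 + 1666.6667 + 16000 + 7000 + 17000 = 50222.2222

Proposal A ($118,500)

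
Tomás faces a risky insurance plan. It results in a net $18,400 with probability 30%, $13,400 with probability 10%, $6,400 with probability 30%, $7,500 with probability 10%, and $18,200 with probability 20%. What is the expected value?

EV = 0.3 × 18400 + 0.1 × 13400 + 0.3 × 6400 + 0.1 × 7500 + 0.2 × 18200 = 5520 + 1340 + 1920 + 750 + 3640 = 13170

$13,170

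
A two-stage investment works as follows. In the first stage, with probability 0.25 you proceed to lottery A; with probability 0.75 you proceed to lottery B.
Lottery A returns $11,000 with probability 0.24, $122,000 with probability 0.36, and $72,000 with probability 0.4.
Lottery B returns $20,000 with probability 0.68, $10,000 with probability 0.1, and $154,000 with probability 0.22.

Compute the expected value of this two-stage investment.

$55,200

EV(A) = 0.24 × 11000 + 0.36 × 122000 + 0.4 × 72000 = 2640 + 43920 + 28800 = 75360
EV(B) = 0.68 × 20000 + 0.1 × 10000 + 0.22 × 154000 = 13600 + 1000 + 33880 = 48480
Overall = 0.25 × 75360 + 0.75 × 48480 = 18840 + 36360 = 55200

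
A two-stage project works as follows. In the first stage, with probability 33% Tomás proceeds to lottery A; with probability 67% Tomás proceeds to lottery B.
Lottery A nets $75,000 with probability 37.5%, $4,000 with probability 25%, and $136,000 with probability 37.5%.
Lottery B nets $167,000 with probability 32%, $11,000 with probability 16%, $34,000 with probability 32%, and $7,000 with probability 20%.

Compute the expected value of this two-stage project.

EV(A) = 0.375 × 75000 + 0.25 × 4000 + 0.375 × 136000 = 28125 + 1000 + 51000 = 80125
EV(B) = 0.32 × 167000 + 0.16 × 11000 + 0.32 × 34000 + 0.2 × 7000 = 53440 + 1760 + 10880 + 1400 = 67480
Overall = 0.33 × 80125 + 0.67 × 67480 = 26441.25 + 45211.6 = 71652.85

$71,652.85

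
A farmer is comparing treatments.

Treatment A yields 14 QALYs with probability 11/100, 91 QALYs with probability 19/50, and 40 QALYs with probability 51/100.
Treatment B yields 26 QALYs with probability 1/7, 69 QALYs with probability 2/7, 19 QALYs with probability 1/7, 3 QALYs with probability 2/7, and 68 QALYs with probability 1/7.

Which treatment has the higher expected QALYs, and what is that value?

Treatment A (56.52 QALYs)

Treatment A = 11/100 × 14 + 19/50 × 91 + 51/100 × 40 = 1.54 + 34.58 + 20.4 = 56.52
Treatment B = 1/7 × 26 + 2/7 × 69 + 1/7 × 19 + 2/7 × 3 + 1/7 × 68 = 3.7143 + 19.7143 + 2.7143 + 0.8571 + 9.7143 = 36.7143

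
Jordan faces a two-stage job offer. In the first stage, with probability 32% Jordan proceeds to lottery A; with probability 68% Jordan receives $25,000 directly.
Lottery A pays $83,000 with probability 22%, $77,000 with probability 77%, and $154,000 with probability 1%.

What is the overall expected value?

$42,308.80

EV(A) = 0.22 × 83000 + 0.77 × 77000 + 0.01 × 154000 = 18260 + 59290 + 1540 = 79090
Branch B: 25000 (certain)
Overall = 0.32 × 79090 + 0.68 × 25000 = 25308.8 + 17000 = 42308.8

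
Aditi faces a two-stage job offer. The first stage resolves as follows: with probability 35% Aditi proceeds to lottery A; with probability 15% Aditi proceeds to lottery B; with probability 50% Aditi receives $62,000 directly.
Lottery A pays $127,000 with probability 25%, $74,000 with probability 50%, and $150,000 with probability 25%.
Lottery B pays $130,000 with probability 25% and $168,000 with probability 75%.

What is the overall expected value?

EV(A) = 0.25 × 127000 + 0.5 × 74000 + 0.25 × 150000 = 31750 + 37000 + 37500 = 106250
EV(B) = 0.25 × 130000 + 0.75 × 168000 = 32500 + 126000 = 158500
Branch C: 62000 (certain)
Overall = 0.35 × 106250 + 0.15 × 158500 + 0.5 × 62000 = 37187.5 + 23775 + 31000 = 91962.5

$91,962.50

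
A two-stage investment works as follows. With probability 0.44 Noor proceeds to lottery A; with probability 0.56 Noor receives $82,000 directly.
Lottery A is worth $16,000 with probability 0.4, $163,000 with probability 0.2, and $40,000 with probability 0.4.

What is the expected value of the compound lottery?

EV(A) = 0.4 × 16000 + 0.2 × 163000 + 0.4 × 40000 = 6400 + 32600 + 16000 = 55000
Branch B: 82000 (certain)
Overall = 0.44 × 55000 + 0.56 × 82000 = 24200 + 45920 = 70120

$70,120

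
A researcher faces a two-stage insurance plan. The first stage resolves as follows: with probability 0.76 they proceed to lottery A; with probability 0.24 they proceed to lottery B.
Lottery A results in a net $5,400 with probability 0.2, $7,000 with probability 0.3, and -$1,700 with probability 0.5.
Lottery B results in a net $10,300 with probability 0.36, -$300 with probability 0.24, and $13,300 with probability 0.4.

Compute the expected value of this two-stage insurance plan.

EV(A) = 0.2 × 5400 + 0.3 × 7000 + 0.5 × (-1700) = 1080 + 2100 − 850 = 2330
EV(B) = 0.36 × 10300 + 0.24 × (-300) + 0.4 × 13300 = 3708 − 72 + 5320 = 8956
Overall = 0.76 × 2330 + 0.24 × 8956 = 1770.8 + 2149.44 = 3920.24

$3,920.24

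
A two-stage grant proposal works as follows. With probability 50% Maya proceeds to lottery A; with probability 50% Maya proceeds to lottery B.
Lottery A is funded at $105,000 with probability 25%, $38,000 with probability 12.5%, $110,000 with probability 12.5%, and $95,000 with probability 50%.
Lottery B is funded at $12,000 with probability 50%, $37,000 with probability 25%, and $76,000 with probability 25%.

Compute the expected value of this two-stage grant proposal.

EV(A) = 0.25 × 105000 + 0.125 × 38000 + 0.125 × 110000 + 0.5 × 95000 = 26250 + 4750 + 13750 + 47500 = 92250
EV(B) = 0.5 × 12000 + 0.25 × 37000 + 0.25 × 76000 = 6000 + 9250 + 19000 = 34250
Overall = 0.5 × 92250 + 0.5 × 34250 = 46125 + 17125 = 63250

$63,250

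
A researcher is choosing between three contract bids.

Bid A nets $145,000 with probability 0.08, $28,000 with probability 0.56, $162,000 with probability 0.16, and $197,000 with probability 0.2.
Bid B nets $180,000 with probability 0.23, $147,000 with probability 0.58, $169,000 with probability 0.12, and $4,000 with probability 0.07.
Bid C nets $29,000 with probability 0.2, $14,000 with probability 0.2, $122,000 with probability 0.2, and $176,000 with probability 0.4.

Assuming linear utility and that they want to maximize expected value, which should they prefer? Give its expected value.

Bid A = 0.08 × 145000 + 0.56 × 28000 + 0.16 × 162000 + 0.2 × 197000 = 11600 + 15680 + 25920 + 39400 = 92600
Bid B = 0.23 × 180000 + 0.58 × 147000 + 0.12 × 169000 + 0.07 × 4000 = 41400 + 85260 + 20280 + 280 = 147220
Bid C = 0.2 × 29000 + 0.2 × 14000 + 0.2 × 122000 + 0.4 × 176000 = 5800 + 2800 + 24400 + 70400 = 103400

Bid B ($147,220)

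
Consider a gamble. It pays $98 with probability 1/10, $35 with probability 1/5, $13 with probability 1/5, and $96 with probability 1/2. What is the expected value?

EV = 1/10 × 98 + 1/5 × 35 + 1/5 × 13 + 1/2 × 96 = 9.8 + 7 + 2.6 + 48 = 67.4

$67.40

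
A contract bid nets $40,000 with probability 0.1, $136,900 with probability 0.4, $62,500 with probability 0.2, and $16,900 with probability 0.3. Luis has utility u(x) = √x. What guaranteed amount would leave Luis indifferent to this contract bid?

E[u] = 0.1·√40000 + 0.4·√136900 + 0.2·√62500 + 0.3·√16900 = 0.1·200 + 0.4·370 + 0.2·250 + 0.3·130 = 257
CE = (257)² = 66049

$66,049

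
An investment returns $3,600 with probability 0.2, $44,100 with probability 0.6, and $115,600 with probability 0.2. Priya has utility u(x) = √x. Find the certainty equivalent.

E[u] = 0.2·√3600 + 0.6·√44100 + 0.2·√115600 = 0.2·60 + 0.6·210 + 0.2·340 = 206
CE = (206)² = 42436

$42,436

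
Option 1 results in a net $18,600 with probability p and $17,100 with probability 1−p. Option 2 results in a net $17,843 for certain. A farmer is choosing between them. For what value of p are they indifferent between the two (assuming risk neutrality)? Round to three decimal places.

p = 0.495

p·18600 + (1−p)·17100 = 17843
1500p + 17100 = 17843
p = (17843 − 17100) / 1500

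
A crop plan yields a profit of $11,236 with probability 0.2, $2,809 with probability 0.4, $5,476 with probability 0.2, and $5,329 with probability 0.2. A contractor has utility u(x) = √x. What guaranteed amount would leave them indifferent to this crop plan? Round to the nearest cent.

$5,155.24

E[u] = 0.2·√11236 + 0.4·√2809 + 0.2·√5476 + 0.2·√5329 = 0.2·106 + 0.4·53 + 0.2·74 + 0.2·73 = 71.8
CE = (71.8)² = 5155.24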